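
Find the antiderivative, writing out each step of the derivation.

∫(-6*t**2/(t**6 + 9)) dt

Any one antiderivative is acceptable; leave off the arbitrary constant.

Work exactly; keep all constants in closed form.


Step 1. Substitute u = t**3, turning ∫(-6*t**2/(t**6 + 9)) dt into ∫(-2/(u**2 + 9)) du: now ∫(-2/(u**2 + 9)) du.
Step 2. Evaluate the standard form: now -2*atan(u/3)/3.
Step 3. Substitute back u = t**3: now -2*atan(t**3/3)/3.
Answer: -2*atan(t**3/3)/3.


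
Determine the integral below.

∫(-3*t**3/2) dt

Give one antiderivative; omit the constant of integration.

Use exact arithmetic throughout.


Answer: -3*t**4/8.


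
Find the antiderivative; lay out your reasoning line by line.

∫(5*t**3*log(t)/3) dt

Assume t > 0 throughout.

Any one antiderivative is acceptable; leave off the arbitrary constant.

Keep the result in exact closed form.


Step 1. Integrate ∫(5*t**3*log(t)/3) dt by parts with u = log(t), dv = (5*t**3/3) dt, so v = 5*t**4/12 [assuming t > 0]: now 5*t**4*log(t)/12 + ∫(-5*t**3/12) dt.
Step 2. Evaluate the standard form: now 5*t**4*log(t)/12 - 5*t**4/48.
Answer: 5*t**4*log(t)/12 - 5*t**4/48.


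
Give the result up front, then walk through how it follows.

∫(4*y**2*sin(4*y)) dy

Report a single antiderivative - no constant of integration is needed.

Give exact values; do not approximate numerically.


The answer is -y**2*cos(4*y) + y*sin(4*y)/2 + cos(4*y)/8.
Step 1. Integrate ∫(4*y**2*sin(4*y)) dy by parts with u = y**2, dv = (4*sin(4*y)) dy, so v = -cos(4*y): now -y**2*cos(4*y) + ∫(2*y*cos(4*y)) dy.
Step 2. Integrate ∫(2*y*cos(4*y)) dy by parts with u = y, dv = (2*cos(4*y)) dy, so v = sin(4*y)/2: now -y**2*cos(4*y) + y*sin(4*y)/2 + ∫(-sin(4*y)/2) dy.
Step 3. Evaluate the standard form: now -y**2*cos(4*y) + y*sin(4*y)/2 + cos(4*y)/8.
Answer: -y**2*cos(4*y) + y*sin(4*y)/2 + cos(4*y)/8.


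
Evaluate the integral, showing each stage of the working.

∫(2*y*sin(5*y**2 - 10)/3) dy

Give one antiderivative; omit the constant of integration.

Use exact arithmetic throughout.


Step 1. Substitute u = y**2 - 2, turning ∫(2*y*sin(5*y**2 - 10)/3) dy into ∫(sin(5*u)/3) du: now ∫(sin(5*u)/3) du.
Step 2. Evaluate the standard form: now -cos(5*u)/15.
Step 3. Substitute back u = y**2 - 2: now -cos(5*y**2 - 10)/15.
Answer: -cos(5*y**2 - 10)/15.


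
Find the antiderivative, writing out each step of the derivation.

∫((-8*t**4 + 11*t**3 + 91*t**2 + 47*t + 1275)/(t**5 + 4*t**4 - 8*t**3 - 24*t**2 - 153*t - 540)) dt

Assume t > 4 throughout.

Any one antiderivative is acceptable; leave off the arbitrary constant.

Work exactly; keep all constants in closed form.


Step 1. Decompose ∫((-8*t**4 + 11*t**3 + 91*t**2 + 47*t + 1275)/(t**5 + 4*t**4 - 8*t**3 - 24*t**2 - 153*t - 540)) dt by partial fractions, (-8*t**4 + 11*t**3 + 91*t**2 + 47*t + 1275)/(t**5 + 4*t**4 - 8*t**3 - 24*t**2 - 153*t - 540) = 2/(t**2 + 9) - 5/(t + 5) - 4/(t + 3) + 1/(t - 4): now ∫(1/(t - 4)) dt + ∫(-4/(t + 3)) dt + ∫(-5/(t + 5)) dt + ∫(2/(t**2 + 9)) dt.
Step 2. Evaluate the standard form [assuming t > 4]: now log(t - 4) + ∫(-4/(t + 3)) dt + ∫(-5/(t + 5)) dt + ∫(2/(t**2 + 9)) dt.
Step 3. Evaluate the standard form [assuming t > -5]: now log(t - 4) - 5*log(t + 5) + ∫(-4/(t + 3)) dt + ∫(2/(t**2 + 9)) dt.
Step 4. Evaluate the standard form [assuming t > -3]: now log(t - 4) - 4*log(t + 3) - 5*log(t + 5) + ∫(2/(t**2 + 9)) dt.
Step 5. Evaluate the standard form: now log(t - 4) - 4*log(t + 3) - 5*log(t + 5) + 2*atan(t/3)/3.
Answer: log(t - 4) - 4*log(t + 3) - 5*log(t + 5) + 2*atan(t/3)/3.


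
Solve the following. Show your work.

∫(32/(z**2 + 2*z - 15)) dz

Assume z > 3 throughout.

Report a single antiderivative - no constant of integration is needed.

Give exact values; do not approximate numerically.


Step 1. Decompose ∫(32/(z**2 + 2*z - 15)) dz by partial fractions, 32/(z**2 + 2*z - 15) = -4/(z + 5) + 4/(z - 3): now ∫(4/(z - 3)) dz + ∫(-4/(z + 5)) dz.
Step 2. Evaluate the standard form [assuming z > 3]: now 4*log(z - 3) + ∫(-4/(z + 5)) dz.
Step 3. Evaluate the standard form [assuming z > -5]: now 4*log(z - 3) - 4*log(z + 5).
Answer: 4*log(z - 3) - 4*log(z + 5).


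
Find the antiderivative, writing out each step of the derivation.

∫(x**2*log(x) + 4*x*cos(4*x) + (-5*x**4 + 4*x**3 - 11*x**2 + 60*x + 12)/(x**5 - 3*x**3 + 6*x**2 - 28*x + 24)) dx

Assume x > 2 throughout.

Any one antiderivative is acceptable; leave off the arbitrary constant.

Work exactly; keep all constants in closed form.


Step 1. Rewrite: now ∫(4*x*cos(4*x)) dx + ∫(x**2*log(x)) dx + ∫((-5*x**4 + 4*x**3 - 11*x**2 + 60*x + 12)/(x**5 - 3*x**3 + 6*x**2 - 28*x + 24)) dx.
Step 2. Integrate ∫(4*x*cos(4*x)) dx by parts with u = x, dv = (4*cos(4*x)) dx, so v = sin(4*x): now x*sin(4*x) + ∫(x**2*log(x)) dx + ∫((-5*x**4 + 4*x**3 - 11*x**2 + 60*x + 12)/(x**5 - 3*x**3 + 6*x**2 - 28*x + 24)) dx + ∫(-sin(4*x)) dx.
Step 3. Evaluate the standard form: now x*sin(4*x) + cos(4*x)/4 + ∫(x**2*log(x)) dx + ∫((-5*x**4 + 4*x**3 - 11*x**2 + 60*x + 12)/(x**5 - 3*x**3 + 6*x**2 - 28*x + 24)) dx.
Step 4. Integrate ∫(x**2*log(x)) dx by parts with u = log(x), dv = (x**2) dx, so v = x**3/3 [assuming x > 0]: now x**3*log(x)/3 + x*sin(4*x) + cos(4*x)/4 + ∫(-x**2/3) dx + ∫((-5*x**4 + 4*x**3 - 11*x**2 + 60*x + 12)/(x**5 - 3*x**3 + 6*x**2 - 28*x + 24)) dx.
Step 5. Evaluate the standard form: now x**3*log(x)/3 - x**3/9 + x*sin(4*x) + cos(4*x)/4 + ∫((-5*x**4 + 4*x**3 - 11*x**2 + 60*x + 12)/(x**5 - 3*x**3 + 6*x**2 - 28*x + 24)) dx.
Step 6. Decompose ∫((-5*x**4 + 4*x**3 - 11*x**2 + 60*x + 12)/(x**5 - 3*x**3 + 6*x**2 - 28*x + 24)) dx by partial fractions, (-5*x**4 + 4*x**3 - 11*x**2 + 60*x + 12)/(x**5 - 3*x**3 + 6*x**2 - 28*x + 24) = -4/(x**2 + 4) - 3/(x + 3) - 3/(x - 1) + 1/(x - 2): now x**3*log(x)/3 - x**3/9 + x*sin(4*x) + cos(4*x)/4 + ∫(1/(x - 2)) dx + ∫(-3/(x - 1)) dx + ∫(-3/(x + 3)) dx + ∫(-4/(x**2 + 4)) dx.
Step 7. Evaluate the standard form [assuming x > 2]: now x**3*log(x)/3 - x**3/9 + x*sin(4*x) + log(x - 2) + cos(4*x)/4 + ∫(-3/(x - 1)) dx + ∫(-3/(x + 3)) dx + ∫(-4/(x**2 + 4)) dx.
Step 8. Evaluate the standard form [assuming x > -3]: now x**3*log(x)/3 - x**3/9 + x*sin(4*x) + log(x - 2) - 3*log(x + 3) + cos(4*x)/4 + ∫(-3/(x - 1)) dx + ∫(-4/(x**2 + 4)) dx.
Step 9. Evaluate the standard form [assuming x > 1]: now x**3*log(x)/3 - x**3/9 + x*sin(4*x) + log(x - 2) - 3*log(x - 1) - 3*log(x + 3) + cos(4*x)/4 + ∫(-4/(x**2 + 4)) dx.
Step 10. Evaluate the standard form: now x**3*log(x)/3 - x**3/9 + x*sin(4*x) + log(x - 2) - 3*log(x - 1) - 3*log(x + 3) + cos(4*x)/4 - 2*atan(x/2).
Answer: x**3*log(x)/3 - x**3/9 + x*sin(4*x) + log(x - 2) - 3*log(x - 1) - 3*log(x + 3) + cos(4*x)/4 - 2*atan(x/2).


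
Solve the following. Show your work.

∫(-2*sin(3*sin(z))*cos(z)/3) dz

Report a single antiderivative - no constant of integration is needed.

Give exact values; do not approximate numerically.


Step 1. Substitute u = sin(z), turning ∫(-2*sin(3*sin(z))*cos(z)/3) dz into ∫(-2*sin(3*u)/3) du: now ∫(-2*sin(3*u)/3) du.
Step 2. Evaluate the standard form: now 2*cos(3*u)/9.
Step 3. Substitute back u = sin(z): now 2*cos(3*sin(z))/9.
Answer: 2*cos(3*sin(z))/9.


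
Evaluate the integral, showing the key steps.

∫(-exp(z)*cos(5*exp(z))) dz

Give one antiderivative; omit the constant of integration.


Step 1. Substitute u = exp(z), turning ∫(-exp(z)*cos(5*exp(z))) dz into ∫(-cos(5*u)) du: now ∫(-cos(5*u)) du.
Step 2. Evaluate the standard form: now -sin(5*u)/5.
Step 3. Substitute back u = exp(z): now -sin(5*exp(z))/5.
Answer: -sin(5*exp(z))/5.


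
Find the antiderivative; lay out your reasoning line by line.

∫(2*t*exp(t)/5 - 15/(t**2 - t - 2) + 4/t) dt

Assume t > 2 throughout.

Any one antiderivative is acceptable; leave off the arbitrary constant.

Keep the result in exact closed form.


Step 1. Rewrite: now ∫(4/t) dt + ∫(2*t*exp(t)/5) dt + ∫(-15/(t**2 - t - 2)) dt.
Step 2. Evaluate the standard form [assuming t > 0]: now 4*log(t) + ∫(2*t*exp(t)/5) dt + ∫(-15/(t**2 - t - 2)) dt.
Step 3. Decompose ∫(-15/(t**2 - t - 2)) dt by partial fractions, -15/(t**2 - t - 2) = 5/(t + 1) - 5/(t - 2): now 4*log(t) + ∫(2*t*exp(t)/5) dt + ∫(-5/(t - 2)) dt + ∫(5/(t + 1)) dt.
Step 4. Evaluate the standard form [assuming t > -1]: now 4*log(t) + 5*log(t + 1) + ∫(2*t*exp(t)/5) dt + ∫(-5/(t - 2)) dt.
Step 5. Evaluate the standard form [assuming t > 2]: now 4*log(t) - 5*log(t - 2) + 5*log(t + 1) + ∫(2*t*exp(t)/5) dt.
Step 6. Integrate ∫(2*t*exp(t)/5) dt by parts with u = t, dv = (2*exp(t)/5) dt, so v = 2*exp(t)/5: now 2*t*exp(t)/5 + 4*log(t) - 5*log(t - 2) + 5*log(t + 1) + ∫(-2*exp(t)/5) dt.
Step 7. Evaluate the standard form: now 2*t*exp(t)/5 - 2*exp(t)/5 + 4*log(t) - 5*log(t - 2) + 5*log(t + 1).
Answer: 2*t*exp(t)/5 - 2*exp(t)/5 + 4*log(t) - 5*log(t - 2) + 5*log(t + 1).


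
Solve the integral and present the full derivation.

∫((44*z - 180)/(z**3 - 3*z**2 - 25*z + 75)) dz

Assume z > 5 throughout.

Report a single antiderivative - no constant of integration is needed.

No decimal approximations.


Step 1. Decompose ∫((44*z - 180)/(z**3 - 3*z**2 - 25*z + 75)) dz by partial fractions, (44*z - 180)/(z**3 - 3*z**2 - 25*z + 75) = -5/(z + 5) + 3/(z - 3) + 2/(z - 5): now ∫(2/(z - 5)) dz + ∫(3/(z - 3)) dz + ∫(-5/(z + 5)) dz.
Step 2. Evaluate the standard form [assuming z > -5]: now -5*log(z + 5) + ∫(2/(z - 5)) dz + ∫(3/(z - 3)) dz.
Step 3. Evaluate the standard form [assuming z > 3]: now 3*log(z - 3) - 5*log(z + 5) + ∫(2/(z - 5)) dz.
Step 4. Evaluate the standard form [assuming z > 5]: now 2*log(z - 5) + 3*log(z - 3) - 5*log(z + 5).
Answer: 2*log(z - 5) + 3*log(z - 3) - 5*log(z + 5).


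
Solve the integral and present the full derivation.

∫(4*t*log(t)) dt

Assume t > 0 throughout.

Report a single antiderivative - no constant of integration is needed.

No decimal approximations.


Step 1. Integrate ∫(4*t*log(t)) dt by parts with u = log(t), dv = (4*t) dt, so v = 2*t**2 [assuming t > 0]: now 2*t**2*log(t) + ∫(-2*t) dt.
Step 2. Evaluate the standard form: now 2*t**2*log(t) - t**2.
Answer: 2*t**2*log(t) - t**2.


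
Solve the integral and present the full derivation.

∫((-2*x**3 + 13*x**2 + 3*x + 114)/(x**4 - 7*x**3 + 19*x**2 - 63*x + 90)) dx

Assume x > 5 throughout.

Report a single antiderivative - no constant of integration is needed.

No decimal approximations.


Step 1. Decompose ∫((-2*x**3 + 13*x**2 + 3*x + 114)/(x**4 - 7*x**3 + 19*x**2 - 63*x + 90)) dx by partial fractions, (-2*x**3 + 13*x**2 + 3*x + 114)/(x**4 - 7*x**3 + 19*x**2 - 63*x + 90) = -3/(x**2 + 9) - 4/(x - 2) + 2/(x - 5): now ∫(2/(x - 5)) dx + ∫(-4/(x - 2)) dx + ∫(-3/(x**2 + 9)) dx.
Step 2. Evaluate the standard form [assuming x > 5]: now 2*log(x - 5) + ∫(-4/(x - 2)) dx + ∫(-3/(x**2 + 9)) dx.
Step 3. Evaluate the standard form [assuming x > 2]: now 2*log(x - 5) - 4*log(x - 2) + ∫(-3/(x**2 + 9)) dx.
Step 4. Evaluate the standard form: now 2*log(x - 5) - 4*log(x - 2) - atan(x/3).
Answer: 2*log(x - 5) - 4*log(x - 2) - atan(x/3).


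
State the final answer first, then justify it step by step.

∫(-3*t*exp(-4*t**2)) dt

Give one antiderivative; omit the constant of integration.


The answer is 3*exp(-4*t**2)/8.
Step 1. Substitute u = t**2, turning ∫(-3*t*exp(-4*t**2)) dt into ∫(-3*exp(-4*u)/2) du: now ∫(-3*exp(-4*u)/2) du.
Step 2. Evaluate the standard form: now 3*exp(-4*u)/8.
Step 3. Substitute back u = t**2: now 3*exp(-4*t**2)/8.
Answer: 3*exp(-4*t**2)/8.


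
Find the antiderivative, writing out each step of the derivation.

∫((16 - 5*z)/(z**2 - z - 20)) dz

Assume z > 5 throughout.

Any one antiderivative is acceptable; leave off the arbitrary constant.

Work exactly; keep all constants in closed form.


Step 1. Decompose ∫((16 - 5*z)/(z**2 - z - 20)) dz by partial fractions, (16 - 5*z)/(z**2 - z - 20) = -4/(z + 4) - 1/(z - 5): now ∫(-1/(z - 5)) dz + ∫(-4/(z + 4)) dz.
Step 2. Evaluate the standard form [assuming z > -4]: now -4*log(z + 4) + ∫(-1/(z - 5)) dz.
Step 3. Evaluate the standard form [assuming z > 5]: now -log(z - 5) - 4*log(z + 4).
Answer: -log(z - 5) - 4*log(z + 4).


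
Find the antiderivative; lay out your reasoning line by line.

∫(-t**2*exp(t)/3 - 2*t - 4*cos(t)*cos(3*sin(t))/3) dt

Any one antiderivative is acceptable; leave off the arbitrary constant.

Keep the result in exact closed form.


Step 1. Rewrite: now ∫(-2*t) dt + ∫(-t**2*exp(t)/3) dt + ∫(-4*cos(t)*cos(3*sin(t))/3) dt.
Step 2. Evaluate the standard form: now -t**2 + ∫(-t**2*exp(t)/3) dt + ∫(-4*cos(t)*cos(3*sin(t))/3) dt.
Step 3. Integrate ∫(-t**2*exp(t)/3) dt by parts with u = t**2, dv = (-exp(t)/3) dt, so v = -exp(t)/3: now -t**2*exp(t)/3 - t**2 + ∫(2*t*exp(t)/3) dt + ∫(-4*cos(t)*cos(3*sin(t))/3) dt.
Step 4. Integrate ∫(2*t*exp(t)/3) dt by parts with u = t, dv = (2*exp(t)/3) dt, so v = 2*exp(t)/3: now -t**2*exp(t)/3 - t**2 + 2*t*exp(t)/3 + ∫(-4*cos(t)*cos(3*sin(t))/3) dt + ∫(-2*exp(t)/3) dt.
Step 5. Evaluate the standard form: now -t**2*exp(t)/3 - t**2 + 2*t*exp(t)/3 - 2*exp(t)/3 + ∫(-4*cos(t)*cos(3*sin(t))/3) dt.
Step 6. Substitute u = sin(t), turning ∫(-4*cos(t)*cos(3*sin(t))/3) dt into ∫(-4*cos(3*u)/3) du: now -t**2*exp(t)/3 - t**2 + 2*t*exp(t)/3 - 2*exp(t)/3 + ∫(-4*cos(3*u)/3) du.
Step 7. Evaluate the standard form: now -t**2*exp(t)/3 - t**2 + 2*t*exp(t)/3 - 2*exp(t)/3 - 4*sin(3*u)/9.
Step 8. Substitute back u = sin(t): now -t**2*exp(t)/3 - t**2 + 2*t*exp(t)/3 - 2*exp(t)/3 - 4*sin(3*sin(t))/9.
Answer: -t**2*exp(t)/3 - t**2 + 2*t*exp(t)/3 - 2*exp(t)/3 - 4*sin(3*sin(t))/9.


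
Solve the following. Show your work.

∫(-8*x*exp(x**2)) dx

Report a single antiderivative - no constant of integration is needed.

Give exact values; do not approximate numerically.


Step 1. Substitute u = x**2, turning ∫(-8*x*exp(x**2)) dx into ∫(-4*exp(u)) du: now ∫(-4*exp(u)) du.
Step 2. Evaluate the standard form: now -4*exp(u).
Step 3. Substitute back u = x**2: now -4*exp(x**2).
Answer: -4*exp(x**2).


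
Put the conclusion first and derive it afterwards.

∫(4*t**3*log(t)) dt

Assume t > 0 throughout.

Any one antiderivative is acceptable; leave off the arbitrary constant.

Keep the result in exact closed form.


The answer is t**4*log(t) - t**4/4.
Step 1. Integrate ∫(4*t**3*log(t)) dt by parts with u = log(t), dv = (4*t**3) dt, so v = t**4 [assuming t > 0]: now t**4*log(t) + ∫(-t**3) dt.
Step 2. Evaluate the standard form: now t**4*log(t) - t**4/4.
Answer: t**4*log(t) - t**4/4.


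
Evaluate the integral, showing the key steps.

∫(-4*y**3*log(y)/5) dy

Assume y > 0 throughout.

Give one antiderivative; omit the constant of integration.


Step 1. Integrate ∫(-4*y**3*log(y)/5) dy by parts with u = log(y), dv = (-4*y**3/5) dy, so v = -y**4/5 [assuming y > 0]: now -y**4*log(y)/5 + ∫(y**3/5) dy.
Step 2. Evaluate the standard form: now -y**4*log(y)/5 + y**4/20.
Answer: -y**4*log(y)/5 + y**4/20.


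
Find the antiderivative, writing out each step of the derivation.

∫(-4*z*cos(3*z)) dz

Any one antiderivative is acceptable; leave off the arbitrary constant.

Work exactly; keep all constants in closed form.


Step 1. Integrate ∫(-4*z*cos(3*z)) dz by parts with u = z, dv = (-4*cos(3*z)) dz, so v = -4*sin(3*z)/3: now -4*z*sin(3*z)/3 + ∫(4*sin(3*z)/3) dz.
Step 2. Evaluate the standard form: now -4*z*sin(3*z)/3 - 4*cos(3*z)/9.
Answer: -4*z*sin(3*z)/3 - 4*cos(3*z)/9.


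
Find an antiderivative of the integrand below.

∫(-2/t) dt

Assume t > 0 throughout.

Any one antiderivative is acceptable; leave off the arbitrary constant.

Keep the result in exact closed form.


Answer: -2*log(t).


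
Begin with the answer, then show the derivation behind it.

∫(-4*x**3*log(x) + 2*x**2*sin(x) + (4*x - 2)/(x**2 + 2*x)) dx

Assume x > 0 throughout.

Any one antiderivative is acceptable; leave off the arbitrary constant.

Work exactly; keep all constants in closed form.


The answer is -x**4*log(x) + x**4/4 - 2*x**2*cos(x) + 4*x*sin(x) - log(x) + 5*log(x + 2) + 4*cos(x).
Step 1. Rewrite: now ∫(2*x**2*sin(x)) dx + ∫(-4*x**3*log(x)) dx + ∫((4*x - 2)/(x**2 + 2*x)) dx.
Step 2. Decompose ∫((4*x - 2)/(x**2 + 2*x)) dx by partial fractions, (4*x - 2)/(x**2 + 2*x) = 5/(x + 2) - 1/x: now ∫(-1/x) dx + ∫(2*x**2*sin(x)) dx + ∫(-4*x**3*log(x)) dx + ∫(5/(x + 2)) dx.
Step 3. Evaluate the standard form [assuming x > -2]: now 5*log(x + 2) + ∫(-1/x) dx + ∫(2*x**2*sin(x)) dx + ∫(-4*x**3*log(x)) dx.
Step 4. Evaluate the standard form [assuming x > 0]: now -log(x) + 5*log(x + 2) + ∫(2*x**2*sin(x)) dx + ∫(-4*x**3*log(x)) dx.
Step 5. Integrate ∫(2*x**2*sin(x)) dx by parts with u = x**2, dv = (2*sin(x)) dx, so v = -2*cos(x): now -2*x**2*cos(x) - log(x) + 5*log(x + 2) + ∫(4*x*cos(x)) dx + ∫(-4*x**3*log(x)) dx.
Step 6. Integrate ∫(4*x*cos(x)) dx by parts with u = x, dv = (4*cos(x)) dx, so v = 4*sin(x): now -2*x**2*cos(x) + 4*x*sin(x) - log(x) + 5*log(x + 2) + ∫(-4*x**3*log(x)) dx + ∫(-4*sin(x)) dx.
Step 7. Evaluate the standard form: now -2*x**2*cos(x) + 4*x*sin(x) - log(x) + 5*log(x + 2) + 4*cos(x) + ∫(-4*x**3*log(x)) dx.
Step 8. Integrate ∫(-4*x**3*log(x)) dx by parts with u = log(x), dv = (-4*x**3) dx, so v = -x**4 [assuming x > 0]: now -x**4*log(x) - 2*x**2*cos(x) + 4*x*sin(x) - log(x) + 5*log(x + 2) + 4*cos(x) + ∫(x**3) dx.
Step 9. Evaluate the standard form: now -x**4*log(x) + x**4/4 - 2*x**2*cos(x) + 4*x*sin(x) - log(x) + 5*log(x + 2) + 4*cos(x).
Answer: -x**4*log(x) + x**4/4 - 2*x**2*cos(x) + 4*x*sin(x) - log(x) + 5*log(x + 2) + 4*cos(x).


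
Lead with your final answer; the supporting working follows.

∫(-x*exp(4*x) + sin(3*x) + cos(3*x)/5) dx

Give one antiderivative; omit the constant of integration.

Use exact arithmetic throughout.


The answer is -x*exp(4*x)/4 + exp(4*x)/16 + sin(3*x)/15 - cos(3*x)/3.
Step 1. Rewrite: now ∫(-x*exp(4*x)) dx + ∫(sin(3*x)) dx + ∫(cos(3*x)/5) dx.
Step 2. Evaluate the standard form: now sin(3*x)/15 + ∫(-x*exp(4*x)) dx + ∫(sin(3*x)) dx.
Step 3. Integrate ∫(-x*exp(4*x)) dx by parts with u = x, dv = (-exp(4*x)) dx, so v = -exp(4*x)/4: now -x*exp(4*x)/4 + sin(3*x)/15 + ∫(exp(4*x)/4) dx + ∫(sin(3*x)) dx.
Step 4. Evaluate the standard form: now -x*exp(4*x)/4 + exp(4*x)/16 + sin(3*x)/15 + ∫(sin(3*x)) dx.
Step 5. Evaluate the standard form: now -x*exp(4*x)/4 + exp(4*x)/16 + sin(3*x)/15 - cos(3*x)/3.
Answer: -x*exp(4*x)/4 + exp(4*x)/16 + sin(3*x)/15 - cos(3*x)/3.


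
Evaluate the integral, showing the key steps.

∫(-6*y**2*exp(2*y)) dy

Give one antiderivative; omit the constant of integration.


Step 1. Integrate ∫(-6*y**2*exp(2*y)) dy by parts with u = y**2, dv = (-6*exp(2*y)) dy, so v = -3*exp(2*y): now -3*y**2*exp(2*y) + ∫(6*y*exp(2*y)) dy.
Step 2. Integrate ∫(6*y*exp(2*y)) dy by parts with u = y, dv = (6*exp(2*y)) dy, so v = 3*exp(2*y): now -3*y**2*exp(2*y) + 3*y*exp(2*y) + ∫(-3*exp(2*y)) dy.
Step 3. Evaluate the standard form: now -3*y**2*exp(2*y) + 3*y*exp(2*y) - 3*exp(2*y)/2.
Answer: -3*y**2*exp(2*y) + 3*y*exp(2*y) - 3*exp(2*y)/2.


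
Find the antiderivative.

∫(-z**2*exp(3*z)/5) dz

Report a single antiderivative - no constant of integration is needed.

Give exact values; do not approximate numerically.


Answer: -z**2*exp(3*z)/15 + 2*z*exp(3*z)/45 - 2*exp(3*z)/135.


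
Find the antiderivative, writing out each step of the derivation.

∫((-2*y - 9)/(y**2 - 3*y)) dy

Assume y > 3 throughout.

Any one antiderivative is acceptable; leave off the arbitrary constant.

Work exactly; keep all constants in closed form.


Step 1. Decompose ∫((-2*y - 9)/(y**2 - 3*y)) dy by partial fractions, (-2*y - 9)/(y**2 - 3*y) = -5/(y - 3) + 3/y: now ∫(3/y) dy + ∫(-5/(y - 3)) dy.
Step 2. Evaluate the standard form [assuming y > 0]: now 3*log(y) + ∫(-5/(y - 3)) dy.
Step 3. Evaluate the standard form [assuming y > 3]: now 3*log(y) - 5*log(y - 3).
Answer: 3*log(y) - 5*log(y - 3).


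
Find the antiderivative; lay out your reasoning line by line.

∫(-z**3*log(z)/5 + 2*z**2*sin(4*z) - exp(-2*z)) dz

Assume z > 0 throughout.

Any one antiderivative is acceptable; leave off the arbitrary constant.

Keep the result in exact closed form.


Step 1. Rewrite: now ∫(2*z**2*sin(4*z)) dz + ∫(-z**3*log(z)/5) dz + ∫(-exp(-2*z)) dz.
Step 2. Evaluate the standard form: now ∫(2*z**2*sin(4*z)) dz + ∫(-z**3*log(z)/5) dz + exp(-2*z)/2.
Step 3. Integrate ∫(-z**3*log(z)/5) dz by parts with u = log(z), dv = (-z**3/5) dz, so v = -z**4/20 [assuming z > 0]: now -z**4*log(z)/20 + ∫(z**3/20) dz + ∫(2*z**2*sin(4*z)) dz + exp(-2*z)/2.
Step 4. Evaluate the standard form: now -z**4*log(z)/20 + z**4/80 + ∫(2*z**2*sin(4*z)) dz + exp(-2*z)/2.
Step 5. Integrate ∫(2*z**2*sin(4*z)) dz by parts with u = z**2, dv = (2*sin(4*z)) dz, so v = -cos(4*z)/2: now -z**4*log(z)/20 + z**4/80 - z**2*cos(4*z)/2 + ∫(z*cos(4*z)) dz + exp(-2*z)/2.
Step 6. Integrate ∫(z*cos(4*z)) dz by parts with u = z, dv = (cos(4*z)) dz, so v = sin(4*z)/4: now -z**4*log(z)/20 + z**4/80 - z**2*cos(4*z)/2 + z*sin(4*z)/4 + ∫(-sin(4*z)/4) dz + exp(-2*z)/2.
Step 7. Evaluate the standard form: now -z**4*log(z)/20 + z**4/80 - z**2*cos(4*z)/2 + z*sin(4*z)/4 + cos(4*z)/16 + exp(-2*z)/2.
Answer: -z**4*log(z)/20 + z**4/80 - z**2*cos(4*z)/2 + z*sin(4*z)/4 + cos(4*z)/16 + exp(-2*z)/2.


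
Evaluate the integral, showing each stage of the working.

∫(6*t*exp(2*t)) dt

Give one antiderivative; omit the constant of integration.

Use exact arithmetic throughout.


Step 1. Integrate ∫(6*t*exp(2*t)) dt by parts with u = t, dv = (6*exp(2*t)) dt, so v = 3*exp(2*t): now 3*t*exp(2*t) + ∫(-3*exp(2*t)) dt.
Step 2. Evaluate the standard form: now 3*t*exp(2*t) - 3*exp(2*t)/2.
Answer: 3*t*exp(2*t) - 3*exp(2*t)/2.


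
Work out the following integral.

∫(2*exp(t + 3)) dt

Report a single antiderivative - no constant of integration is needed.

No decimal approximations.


Answer: 2*exp(t + 3).


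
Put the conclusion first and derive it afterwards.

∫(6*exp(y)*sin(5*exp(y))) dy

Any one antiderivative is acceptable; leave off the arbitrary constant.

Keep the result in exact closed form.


The answer is -6*cos(5*exp(y))/5.
Step 1. Substitute u = exp(y), turning ∫(6*exp(y)*sin(5*exp(y))) dy into ∫(6*sin(5*u)) du: now ∫(6*sin(5*u)) du.
Step 2. Evaluate the standard form: now -6*cos(5*u)/5.
Step 3. Substitute back u = exp(y): now -6*cos(5*exp(y))/5.
Answer: -6*cos(5*exp(y))/5.


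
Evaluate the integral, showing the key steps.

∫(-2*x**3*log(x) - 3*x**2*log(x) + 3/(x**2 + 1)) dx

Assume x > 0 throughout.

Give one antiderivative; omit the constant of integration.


Step 1. Rewrite: now ∫(-3*x**2*log(x)) dx + ∫(-2*x**3*log(x)) dx + ∫(3/(x**2 + 1)) dx.
Step 2. Integrate ∫(-2*x**3*log(x)) dx by parts with u = log(x), dv = (-2*x**3) dx, so v = -x**4/2 [assuming x > 0]: now -x**4*log(x)/2 + ∫(x**3/2) dx + ∫(-3*x**2*log(x)) dx + ∫(3/(x**2 + 1)) dx.
Step 3. Evaluate the standard form: now -x**4*log(x)/2 + x**4/8 + ∫(-3*x**2*log(x)) dx + ∫(3/(x**2 + 1)) dx.
Step 4. Integrate ∫(-3*x**2*log(x)) dx by parts with u = log(x), dv = (-3*x**2) dx, so v = -x**3 [assuming x > 0]: now -x**4*log(x)/2 + x**4/8 - x**3*log(x) + ∫(x**2) dx + ∫(3/(x**2 + 1)) dx.
Step 5. Evaluate the standard form: now -x**4*log(x)/2 + x**4/8 - x**3*log(x) + x**3/3 + ∫(3/(x**2 + 1)) dx.
Step 6. Evaluate the standard form: now -x**4*log(x)/2 + x**4/8 - x**3*log(x) + x**3/3 + 3*atan(x).
Answer: -x**4*log(x)/2 + x**4/8 - x**3*log(x) + x**3/3 + 3*atan(x).


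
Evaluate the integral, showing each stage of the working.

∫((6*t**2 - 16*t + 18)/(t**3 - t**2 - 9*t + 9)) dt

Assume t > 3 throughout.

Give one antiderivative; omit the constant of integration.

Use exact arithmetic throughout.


Step 1. Decompose ∫((6*t**2 - 16*t + 18)/(t**3 - t**2 - 9*t + 9)) dt by partial fractions, (6*t**2 - 16*t + 18)/(t**3 - t**2 - 9*t + 9) = 5/(t + 3) - 1/(t - 1) + 2/(t - 3): now ∫(2/(t - 3)) dt + ∫(-1/(t - 1)) dt + ∫(5/(t + 3)) dt.
Step 2. Evaluate the standard form [assuming t > 1]: now -log(t - 1) + ∫(2/(t - 3)) dt + ∫(5/(t + 3)) dt.
Step 3. Evaluate the standard form [assuming t > -3]: now -log(t - 1) + 5*log(t + 3) + ∫(2/(t - 3)) dt.
Step 4. Evaluate the standard form [assuming t > 3]: now 2*log(t - 3) - log(t - 1) + 5*log(t + 3).
Answer: 2*log(t - 3) - log(t - 1) + 5*log(t + 3).


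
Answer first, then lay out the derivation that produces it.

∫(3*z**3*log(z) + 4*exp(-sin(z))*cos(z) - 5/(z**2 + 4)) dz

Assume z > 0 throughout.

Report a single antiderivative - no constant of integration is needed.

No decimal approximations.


The answer is 3*z**4*log(z)/4 - 3*z**4/16 - 5*atan(z/2)/2 - 4*exp(-sin(z)).
Step 1. Rewrite: now ∫(3*z**3*log(z)) dz + ∫(4*exp(-sin(z))*cos(z)) dz + ∫(-5/(z**2 + 4)) dz.
Step 2. Integrate ∫(3*z**3*log(z)) dz by parts with u = log(z), dv = (3*z**3) dz, so v = 3*z**4/4 [assuming z > 0]: now 3*z**4*log(z)/4 + ∫(-3*z**3/4) dz + ∫(4*exp(-sin(z))*cos(z)) dz + ∫(-5/(z**2 + 4)) dz.
Step 3. Evaluate the standard form: now 3*z**4*log(z)/4 - 3*z**4/16 + ∫(4*exp(-sin(z))*cos(z)) dz + ∫(-5/(z**2 + 4)) dz.
Step 4. Substitute u = sin(z), turning ∫(4*exp(-sin(z))*cos(z)) dz into ∫(4*exp(-u)) du: now 3*z**4*log(z)/4 - 3*z**4/16 + ∫(-5/(z**2 + 4)) dz + ∫(4*exp(-u)) du.
Step 5. Evaluate the standard form: now 3*z**4*log(z)/4 - 3*z**4/16 + ∫(-5/(z**2 + 4)) dz - 4*exp(-u).
Step 6. Substitute back u = sin(z): now 3*z**4*log(z)/4 - 3*z**4/16 + ∫(-5/(z**2 + 4)) dz - 4*exp(-sin(z)).
Step 7. Evaluate the standard form: now 3*z**4*log(z)/4 - 3*z**4/16 - 5*atan(z/2)/2 - 4*exp(-sin(z)).
Answer: 3*z**4*log(z)/4 - 3*z**4/16 - 5*atan(z/2)/2 - 4*exp(-sin(z)).


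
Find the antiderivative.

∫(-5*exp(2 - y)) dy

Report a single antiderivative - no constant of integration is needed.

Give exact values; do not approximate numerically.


Answer: 5*exp(2 - y).


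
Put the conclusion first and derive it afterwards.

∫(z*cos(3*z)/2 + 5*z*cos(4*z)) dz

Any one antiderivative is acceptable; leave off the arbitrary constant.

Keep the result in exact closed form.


The answer is z*sin(3*z)/6 + 5*z*sin(4*z)/4 + cos(3*z)/18 + 5*cos(4*z)/16.
Step 1. Rewrite: now ∫(z*cos(3*z)/2) dz + ∫(5*z*cos(4*z)) dz.
Step 2. Integrate ∫(z*cos(3*z)/2) dz by parts with u = z, dv = (cos(3*z)/2) dz, so v = sin(3*z)/6: now z*sin(3*z)/6 + ∫(5*z*cos(4*z)) dz + ∫(-sin(3*z)/6) dz.
Step 3. Evaluate the standard form: now z*sin(3*z)/6 + cos(3*z)/18 + ∫(5*z*cos(4*z)) dz.
Step 4. Integrate ∫(5*z*cos(4*z)) dz by parts with u = z, dv = (5*cos(4*z)) dz, so v = 5*sin(4*z)/4: now z*sin(3*z)/6 + 5*z*sin(4*z)/4 + cos(3*z)/18 + ∫(-5*sin(4*z)/4) dz.
Step 5. Evaluate the standard form: now z*sin(3*z)/6 + 5*z*sin(4*z)/4 + cos(3*z)/18 + 5*cos(4*z)/16.
Answer: z*sin(3*z)/6 + 5*z*sin(4*z)/4 + cos(3*z)/18 + 5*cos(4*z)/16.


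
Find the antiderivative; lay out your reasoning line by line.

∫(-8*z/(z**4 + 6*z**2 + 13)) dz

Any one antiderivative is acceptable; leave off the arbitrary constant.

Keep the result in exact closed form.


Step 1. Substitute u = z**2 + 3, turning ∫(-8*z/(z**4 + 6*z**2 + 13)) dz into ∫(-4/(u**2 + 4)) du: now ∫(-4/(u**2 + 4)) du.
Step 2. Evaluate the standard form: now -2*atan(u/2).
Step 3. Substitute back u = z**2 + 3: now -2*atan(z**2/2 + 3/2).
Answer: -2*atan(z**2/2 + 3/2).


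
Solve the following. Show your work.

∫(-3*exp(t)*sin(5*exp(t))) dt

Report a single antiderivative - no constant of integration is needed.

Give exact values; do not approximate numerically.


Step 1. Substitute u = exp(t), turning ∫(-3*exp(t)*sin(5*exp(t))) dt into ∫(-3*sin(5*u)) du: now ∫(-3*sin(5*u)) du.
Step 2. Evaluate the standard form: now 3*cos(5*u)/5.
Step 3. Substitute back u = exp(t): now 3*cos(5*exp(t))/5.
Answer: 3*cos(5*exp(t))/5.


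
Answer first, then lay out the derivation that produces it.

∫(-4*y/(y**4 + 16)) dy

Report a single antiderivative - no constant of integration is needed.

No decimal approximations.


The answer is -atan(y**2/4)/2.
Step 1. Substitute u = y**2, turning ∫(-4*y/(y**4 + 16)) dy into ∫(-2/(u**2 + 16)) du: now ∫(-2/(u**2 + 16)) du.
Step 2. Evaluate the standard form: now -atan(u/4)/2.
Step 3. Substitute back u = y**2: now -atan(y**2/4)/2.
Answer: -atan(y**2/4)/2.


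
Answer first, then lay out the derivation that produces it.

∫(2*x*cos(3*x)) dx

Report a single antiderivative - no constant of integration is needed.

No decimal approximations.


The answer is 2*x*sin(3*x)/3 + 2*cos(3*x)/9.
Step 1. Integrate ∫(2*x*cos(3*x)) dx by parts with u = x, dv = (2*cos(3*x)) dx, so v = 2*sin(3*x)/3: now 2*x*sin(3*x)/3 + ∫(-2*sin(3*x)/3) dx.
Step 2. Evaluate the standard form: now 2*x*sin(3*x)/3 + 2*cos(3*x)/9.
Answer: 2*x*sin(3*x)/3 + 2*cos(3*x)/9.


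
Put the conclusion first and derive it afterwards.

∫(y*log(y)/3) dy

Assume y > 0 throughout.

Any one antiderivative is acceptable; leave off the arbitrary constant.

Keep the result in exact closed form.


The answer is y**2*log(y)/6 - y**2/12.
Step 1. Integrate ∫(y*log(y)/3) dy by parts with u = log(y), dv = (y/3) dy, so v = y**2/6 [assuming y > 0]: now y**2*log(y)/6 + ∫(-y/6) dy.
Step 2. Evaluate the standard form: now y**2*log(y)/6 - y**2/12.
Answer: y**2*log(y)/6 - y**2/12.


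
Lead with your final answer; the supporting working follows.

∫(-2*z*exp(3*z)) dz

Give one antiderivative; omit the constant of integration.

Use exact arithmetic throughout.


The answer is -2*z*exp(3*z)/3 + 2*exp(3*z)/9.
Step 1. Integrate ∫(-2*z*exp(3*z)) dz by parts with u = z, dv = (-2*exp(3*z)) dz, so v = -2*exp(3*z)/3: now -2*z*exp(3*z)/3 + ∫(2*exp(3*z)/3) dz.
Step 2. Evaluate the standard form: now -2*z*exp(3*z)/3 + 2*exp(3*z)/9.
Answer: -2*z*exp(3*z)/3 + 2*exp(3*z)/9.


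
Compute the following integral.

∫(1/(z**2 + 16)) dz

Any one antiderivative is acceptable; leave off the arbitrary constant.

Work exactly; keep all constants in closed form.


Answer: atan(z/4)/4.


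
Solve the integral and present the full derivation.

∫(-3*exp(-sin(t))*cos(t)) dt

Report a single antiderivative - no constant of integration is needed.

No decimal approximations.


Step 1. Substitute u = sin(t), turning ∫(-3*exp(-sin(t))*cos(t)) dt into ∫(-3*exp(-u)) du: now ∫(-3*exp(-u)) du.
Step 2. Evaluate the standard form: now 3*exp(-u).
Step 3. Substitute back u = sin(t): now 3*exp(-sin(t)).
Answer: 3*exp(-sin(t)).


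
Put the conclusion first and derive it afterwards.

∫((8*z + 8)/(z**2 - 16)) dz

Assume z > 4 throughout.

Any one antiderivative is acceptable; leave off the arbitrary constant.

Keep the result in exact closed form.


The answer is 5*log(z - 4) + 3*log(z + 4).
Step 1. Decompose ∫((8*z + 8)/(z**2 - 16)) dz by partial fractions, (8*z + 8)/(z**2 - 16) = 3/(z + 4) + 5/(z - 4): now ∫(5/(z - 4)) dz + ∫(3/(z + 4)) dz.
Step 2. Evaluate the standard form [assuming z > -4]: now 3*log(z + 4) + ∫(5/(z - 4)) dz.
Step 3. Evaluate the standard form [assuming z > 4]: now 5*log(z - 4) + 3*log(z + 4).
Answer: 5*log(z - 4) + 3*log(z + 4).


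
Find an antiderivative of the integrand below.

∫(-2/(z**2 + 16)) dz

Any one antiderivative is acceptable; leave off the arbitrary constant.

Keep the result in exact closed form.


Answer: -atan(z/4)/2.


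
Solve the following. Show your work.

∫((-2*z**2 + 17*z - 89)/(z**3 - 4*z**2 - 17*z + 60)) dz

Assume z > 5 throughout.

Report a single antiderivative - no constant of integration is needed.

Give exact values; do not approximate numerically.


Step 1. Decompose ∫((-2*z**2 + 17*z - 89)/(z**3 - 4*z**2 - 17*z + 60)) dz by partial fractions, (-2*z**2 + 17*z - 89)/(z**3 - 4*z**2 - 17*z + 60) = -3/(z + 4) + 4/(z - 3) - 3/(z - 5): now ∫(-3/(z - 5)) dz + ∫(4/(z - 3)) dz + ∫(-3/(z + 4)) dz.
Step 2. Evaluate the standard form [assuming z > 3]: now 4*log(z - 3) + ∫(-3/(z - 5)) dz + ∫(-3/(z + 4)) dz.
Step 3. Evaluate the standard form [assuming z > 5]: now -3*log(z - 5) + 4*log(z - 3) + ∫(-3/(z + 4)) dz.
Step 4. Evaluate the standard form [assuming z > -4]: now -3*log(z - 5) + 4*log(z - 3) - 3*log(z + 4).
Answer: -3*log(z - 5) + 4*log(z - 3) - 3*log(z + 4).


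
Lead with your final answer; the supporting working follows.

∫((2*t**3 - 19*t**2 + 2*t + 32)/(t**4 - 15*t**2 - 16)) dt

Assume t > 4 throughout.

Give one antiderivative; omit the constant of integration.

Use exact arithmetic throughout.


The answer is -log(t - 4) + 3*log(t + 4) - 3*atan(t).
Step 1. Decompose ∫((2*t**3 - 19*t**2 + 2*t + 32)/(t**4 - 15*t**2 - 16)) dt by partial fractions, (2*t**3 - 19*t**2 + 2*t + 32)/(t**4 - 15*t**2 - 16) = -3/(t**2 + 1) + 3/(t + 4) - 1/(t - 4): now ∫(-1/(t - 4)) dt + ∫(3/(t + 4)) dt + ∫(-3/(t**2 + 1)) dt.
Step 2. Evaluate the standard form [assuming t > -4]: now 3*log(t + 4) + ∫(-1/(t - 4)) dt + ∫(-3/(t**2 + 1)) dt.
Step 3. Evaluate the standard form [assuming t > 4]: now -log(t - 4) + 3*log(t + 4) + ∫(-3/(t**2 + 1)) dt.
Step 4. Evaluate the standard form: now -log(t - 4) + 3*log(t + 4) - 3*atan(t).
Answer: -log(t - 4) + 3*log(t + 4) - 3*atan(t).


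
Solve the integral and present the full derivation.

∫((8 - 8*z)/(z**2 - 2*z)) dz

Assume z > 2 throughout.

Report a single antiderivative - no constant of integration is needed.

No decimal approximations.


Step 1. Decompose ∫((8 - 8*z)/(z**2 - 2*z)) dz by partial fractions, (8 - 8*z)/(z**2 - 2*z) = -4/(z - 2) - 4/z: now ∫(-4/z) dz + ∫(-4/(z - 2)) dz.
Step 2. Evaluate the standard form [assuming z > 2]: now -4*log(z - 2) + ∫(-4/z) dz.
Step 3. Evaluate the standard form [assuming z > 0]: now -4*log(z) - 4*log(z - 2).
Answer: -4*log(z) - 4*log(z - 2).


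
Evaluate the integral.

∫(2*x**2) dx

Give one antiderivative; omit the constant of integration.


Answer: 2*x**3/3.


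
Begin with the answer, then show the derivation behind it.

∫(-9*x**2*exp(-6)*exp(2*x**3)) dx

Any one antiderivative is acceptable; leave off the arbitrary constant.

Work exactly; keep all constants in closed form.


The answer is -3*exp(2*x**3 - 6)/2.
Step 1. Substitute u = x**3 - 3, turning ∫(-9*x**2*exp(-6)*exp(2*x**3)) dx into ∫(-3*exp(2*u)) du: now ∫(-3*exp(2*u)) du.
Step 2. Evaluate the standard form: now -3*exp(2*u)/2.
Step 3. Substitute back u = x**3 - 3: now -3*exp(2*x**3 - 6)/2.
Answer: -3*exp(2*x**3 - 6)/2.


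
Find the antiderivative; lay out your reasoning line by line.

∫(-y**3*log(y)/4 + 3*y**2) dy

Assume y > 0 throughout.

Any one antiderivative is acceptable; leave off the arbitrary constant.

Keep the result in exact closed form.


Step 1. Rewrite: now ∫(3*y**2) dy + ∫(-y**3*log(y)/4) dy.
Step 2. Evaluate the standard form: now y**3 + ∫(-y**3*log(y)/4) dy.
Step 3. Integrate ∫(-y**3*log(y)/4) dy by parts with u = log(y), dv = (-y**3/4) dy, so v = -y**4/16 [assuming y > 0]: now -y**4*log(y)/16 + y**3 + ∫(y**3/16) dy.
Step 4. Evaluate the standard form: now -y**4*log(y)/16 + y**4/64 + y**3.
Answer: -y**4*log(y)/16 + y**4/64 + y**3.


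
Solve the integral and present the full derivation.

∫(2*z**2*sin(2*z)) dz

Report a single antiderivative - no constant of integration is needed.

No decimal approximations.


Step 1. Integrate ∫(2*z**2*sin(2*z)) dz by parts with u = z**2, dv = (2*sin(2*z)) dz, so v = -cos(2*z): now -z**2*cos(2*z) + ∫(2*z*cos(2*z)) dz.
Step 2. Integrate ∫(2*z*cos(2*z)) dz by parts with u = z, dv = (2*cos(2*z)) dz, so v = sin(2*z): now -z**2*cos(2*z) + z*sin(2*z) + ∫(-sin(2*z)) dz.
Step 3. Evaluate the standard form: now -z**2*cos(2*z) + z*sin(2*z) + cos(2*z)/2.
Answer: -z**2*cos(2*z) + z*sin(2*z) + cos(2*z)/2.


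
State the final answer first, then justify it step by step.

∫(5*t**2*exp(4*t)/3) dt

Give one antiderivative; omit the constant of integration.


The answer is 5*t**2*exp(4*t)/12 - 5*t*exp(4*t)/24 + 5*exp(4*t)/96.
Step 1. Integrate ∫(5*t**2*exp(4*t)/3) dt by parts with u = t**2, dv = (5*exp(4*t)/3) dt, so v = 5*exp(4*t)/12: now 5*t**2*exp(4*t)/12 + ∫(-5*t*exp(4*t)/6) dt.
Step 2. Integrate ∫(-5*t*exp(4*t)/6) dt by parts with u = t, dv = (-5*exp(4*t)/6) dt, so v = -5*exp(4*t)/24: now 5*t**2*exp(4*t)/12 - 5*t*exp(4*t)/24 + ∫(5*exp(4*t)/24) dt.
Step 3. Evaluate the standard form: now 5*t**2*exp(4*t)/12 - 5*t*exp(4*t)/24 + 5*exp(4*t)/96.
Answer: 5*t**2*exp(4*t)/12 - 5*t*exp(4*t)/24 + 5*exp(4*t)/96.


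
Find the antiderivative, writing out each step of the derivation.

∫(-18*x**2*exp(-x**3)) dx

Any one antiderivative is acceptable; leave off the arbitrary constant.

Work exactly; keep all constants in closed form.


Step 1. Substitute u = x**3, turning ∫(-18*x**2*exp(-x**3)) dx into ∫(-6*exp(-u)) du: now ∫(-6*exp(-u)) du.
Step 2. Evaluate the standard form: now 6*exp(-u).
Step 3. Substitute back u = x**3: now 6*exp(-x**3).
Answer: 6*exp(-x**3).


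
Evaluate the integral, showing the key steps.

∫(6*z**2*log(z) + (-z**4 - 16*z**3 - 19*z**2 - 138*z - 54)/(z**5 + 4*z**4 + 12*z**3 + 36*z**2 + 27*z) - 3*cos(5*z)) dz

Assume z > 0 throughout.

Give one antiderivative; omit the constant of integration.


Step 1. Rewrite: now ∫(6*z**2*log(z)) dz + ∫((-z**4 - 16*z**3 - 19*z**2 - 138*z - 54)/(z**5 + 4*z**4 + 12*z**3 + 36*z**2 + 27*z)) dz + ∫(-3*cos(5*z)) dz.
Step 2. Decompose ∫((-z**4 - 16*z**3 - 19*z**2 - 138*z - 54)/(z**5 + 4*z**4 + 12*z**3 + 36*z**2 + 27*z)) dz by partial fractions, (-z**4 - 16*z**3 - 19*z**2 - 138*z - 54)/(z**5 + 4*z**4 + 12*z**3 + 36*z**2 + 27*z) = -1/(z**2 + 9) + 5/(z + 3) - 4/(z + 1) - 2/z: now ∫(-2/z) dz + ∫(6*z**2*log(z)) dz + ∫(-4/(z + 1)) dz + ∫(5/(z + 3)) dz + ∫(-1/(z**2 + 9)) dz + ∫(-3*cos(5*z)) dz.
Step 3. Evaluate the standard form [assuming z > 0]: now -2*log(z) + ∫(6*z**2*log(z)) dz + ∫(-4/(z + 1)) dz + ∫(5/(z + 3)) dz + ∫(-1/(z**2 + 9)) dz + ∫(-3*cos(5*z)) dz.
Step 4. Evaluate the standard form [assuming z > -3]: now -2*log(z) + 5*log(z + 3) + ∫(6*z**2*log(z)) dz + ∫(-4/(z + 1)) dz + ∫(-1/(z**2 + 9)) dz + ∫(-3*cos(5*z)) dz.
Step 5. Evaluate the standard form [assuming z > -1]: now -2*log(z) - 4*log(z + 1) + 5*log(z + 3) + ∫(6*z**2*log(z)) dz + ∫(-1/(z**2 + 9)) dz + ∫(-3*cos(5*z)) dz.
Step 6. Evaluate the standard form: now -2*log(z) - 4*log(z + 1) + 5*log(z + 3) - atan(z/3)/3 + ∫(6*z**2*log(z)) dz + ∫(-3*cos(5*z)) dz.
Step 7. Evaluate the standard form: now -2*log(z) - 4*log(z + 1) + 5*log(z + 3) - 3*sin(5*z)/5 - atan(z/3)/3 + ∫(6*z**2*log(z)) dz.
Step 8. Integrate ∫(6*z**2*log(z)) dz by parts with u = log(z), dv = (6*z**2) dz, so v = 2*z**3 [assuming z > 0]: now 2*z**3*log(z) - 2*log(z) - 4*log(z + 1) + 5*log(z + 3) - 3*sin(5*z)/5 - atan(z/3)/3 + ∫(-2*z**2) dz.
Step 9. Evaluate the standard form: now 2*z**3*log(z) - 2*z**3/3 - 2*log(z) - 4*log(z + 1) + 5*log(z + 3) - 3*sin(5*z)/5 - atan(z/3)/3.
Answer: 2*z**3*log(z) - 2*z**3/3 - 2*log(z) - 4*log(z + 1) + 5*log(z + 3) - 3*sin(5*z)/5 - atan(z/3)/3.


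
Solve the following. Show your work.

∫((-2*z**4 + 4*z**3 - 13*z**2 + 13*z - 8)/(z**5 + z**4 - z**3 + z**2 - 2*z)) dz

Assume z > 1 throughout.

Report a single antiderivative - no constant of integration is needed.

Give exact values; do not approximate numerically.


Step 1. Decompose ∫((-2*z**4 + 4*z**3 - 13*z**2 + 13*z - 8)/(z**5 + z**4 - z**3 + z**2 - 2*z)) dz by partial fractions, (-2*z**4 + 4*z**3 - 13*z**2 + 13*z - 8)/(z**5 + z**4 - z**3 + z**2 - 2*z) = -3/(z**2 + 1) - 5/(z + 2) - 1/(z - 1) + 4/z: now ∫(4/z) dz + ∫(-1/(z - 1)) dz + ∫(-5/(z + 2)) dz + ∫(-3/(z**2 + 1)) dz.
Step 2. Evaluate the standard form [assuming z > 0]: now 4*log(z) + ∫(-1/(z - 1)) dz + ∫(-5/(z + 2)) dz + ∫(-3/(z**2 + 1)) dz.
Step 3. Evaluate the standard form [assuming z > 1]: now 4*log(z) - log(z - 1) + ∫(-5/(z + 2)) dz + ∫(-3/(z**2 + 1)) dz.
Step 4. Evaluate the standard form [assuming z > -2]: now 4*log(z) - log(z - 1) - 5*log(z + 2) + ∫(-3/(z**2 + 1)) dz.
Step 5. Evaluate the standard form: now 4*log(z) - log(z - 1) - 5*log(z + 2) - 3*atan(z).
Answer: 4*log(z) - log(z - 1) - 5*log(z + 2) - 3*atan(z).


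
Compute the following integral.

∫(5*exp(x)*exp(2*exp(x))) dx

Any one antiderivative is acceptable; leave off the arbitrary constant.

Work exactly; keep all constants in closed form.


Answer: 5*exp(2*exp(x))/2.


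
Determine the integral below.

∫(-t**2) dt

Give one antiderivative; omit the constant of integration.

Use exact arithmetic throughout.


Answer: -t**3/3.
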